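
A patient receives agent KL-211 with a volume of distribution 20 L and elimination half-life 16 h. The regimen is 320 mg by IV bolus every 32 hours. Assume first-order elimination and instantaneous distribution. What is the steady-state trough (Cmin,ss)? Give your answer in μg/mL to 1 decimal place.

5.3 μg/mL

The dosing interval is 2 half-lives, so f = 2^(−2) = 0.25.
At steady state, R = 1/(1 − 0.25) = 4/3.
Single-dose peak C₀ = D/Vd = 320/20 = 16 μg/mL.
Steady-state peak Cmax,ss = C₀·R = 16 × 4/3 ≈ 21.333 μg/mL.
Steady-state trough Cmin,ss = Cmax,ss·f ≈ 21.333 × 0.25 ≈ 5.333 μg/mL.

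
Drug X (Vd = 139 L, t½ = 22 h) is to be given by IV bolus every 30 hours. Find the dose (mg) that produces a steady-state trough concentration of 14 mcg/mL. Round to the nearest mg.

τ/t½ = 30/22 ≈ 1.3636, so f = (1/2)^(30/22) ≈ 0.388602.
Cmin,ss = (D/Vd)·f/(1−f), so D = Cmin,ss·Vd·(1−f)/f.
D = 14 × 139 × (1−f)/f ≈ 14 × 139 × 1.57333 ≈ 3061.70 mg.

3062 mg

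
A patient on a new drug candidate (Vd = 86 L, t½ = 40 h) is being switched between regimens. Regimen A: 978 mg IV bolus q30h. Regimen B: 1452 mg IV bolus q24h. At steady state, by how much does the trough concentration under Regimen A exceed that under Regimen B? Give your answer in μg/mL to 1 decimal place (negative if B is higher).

Regimen A: f = (1/2)^(30/40) ≈ 0.5946; Cmin,ss = (978/86)·f/(1−f) ≈ 16.679 μg/mL.
Regimen B: f = (1/2)^(24/40) ≈ 0.6598; Cmin,ss = (1452/86)·f/(1−f) ≈ 32.745 μg/mL.
Difference ≈ 16.679 − 32.745 ≈ -16.066 μg/mL.

-16.1 μg/mL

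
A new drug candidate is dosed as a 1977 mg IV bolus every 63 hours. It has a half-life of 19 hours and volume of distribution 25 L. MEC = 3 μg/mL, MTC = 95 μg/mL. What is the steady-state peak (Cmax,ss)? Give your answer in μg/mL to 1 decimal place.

87.9 μg/mL

τ/t½ = 63/19 ≈ 3.3158, so fraction remaining f = (1/2)^(63/19) ≈ 0.1004.
Accumulation ratio R = 1/(1 − f) ≈ 1/0.8996 ≈ 1.1116.
Each bolus raises the concentration by D/Vd = 1977/25 ≈ 79.080 μg/mL.
Steady-state peak Cmax,ss = C₀·R ≈ 79.080 × 1.1116 ≈ 87.905 μg/mL.
Peak 87.9 μg/mL vs MTC 95 μg/mL: below toxic threshold.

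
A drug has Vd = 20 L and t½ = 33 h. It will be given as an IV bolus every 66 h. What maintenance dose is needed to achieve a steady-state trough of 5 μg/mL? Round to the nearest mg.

300 mg

τ/t½ = 66/33 ≈ 2, so f = (1/2)^(66/33) ≈ 0.250000.
Cmin,ss = (D/Vd)·f/(1−f), so D = Cmin,ss·Vd·(1−f)/f.
D = 5 × 20 × (1−f)/f ≈ 5 × 20 × 3.00000 ≈ 300.00 mg.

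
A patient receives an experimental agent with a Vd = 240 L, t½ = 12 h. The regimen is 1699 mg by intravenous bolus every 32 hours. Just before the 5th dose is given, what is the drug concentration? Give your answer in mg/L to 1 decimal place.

1.3 mg/L

f = (1/2)^(τ/t½) = (1/2)^(32/12) ≈ 0.1575.
C₀ = D/Vd = 1699/240 ≈ 7.079 mg/L.
Before the 5th dose, 4 doses have been given. Superposition: Cmin = C₀·(f + f² + … + f^4).
≈ 7.079 × (0.1575 + 0.0248 + 0.0039 + 0.0006) ≈ 7.079 × 0.1868 ≈ 1.322 mg/L.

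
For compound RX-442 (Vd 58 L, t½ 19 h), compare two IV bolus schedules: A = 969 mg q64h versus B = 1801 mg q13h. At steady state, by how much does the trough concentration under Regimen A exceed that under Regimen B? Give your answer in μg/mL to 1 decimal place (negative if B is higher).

Regimen A: f = (1/2)^(64/19) ≈ 0.0968; Cmin,ss = (969/58)·f/(1−f) ≈ 1.791 μg/mL.
Regimen B: f = (1/2)^(13/19) ≈ 0.6223; Cmin,ss = (1801/58)·f/(1−f) ≈ 51.161 μg/mL.
Difference ≈ 1.791 − 51.161 ≈ -49.370 μg/mL.

-49.4 μg/mL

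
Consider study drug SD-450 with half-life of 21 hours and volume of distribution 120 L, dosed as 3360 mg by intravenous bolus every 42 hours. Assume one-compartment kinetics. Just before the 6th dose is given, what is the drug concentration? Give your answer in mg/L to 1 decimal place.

f = (1/2)^(τ/t½) = (1/2)^(42/21) ≈ 0.2500.
C₀ = D/Vd = 3360/120 ≈ 28.000 mg/L.
Before the 6th dose, 5 doses have been given. Superposition: Cmin = C₀·(f + f² + … + f^5).
≈ 28.000 × (0.2500 + 0.0625 + 0.0156 + 0.0039 + 0.0010) ≈ 28.000 × 0.3330 ≈ 9.324 mg/L.

9.3 mg/L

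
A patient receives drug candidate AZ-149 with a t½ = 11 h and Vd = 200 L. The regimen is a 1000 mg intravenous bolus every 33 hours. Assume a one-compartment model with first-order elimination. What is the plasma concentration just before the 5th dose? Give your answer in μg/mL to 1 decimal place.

0.7 μg/mL

f = (1/2)^(τ/t½) = (1/2)^(33/11) ≈ 0.1250.
C₀ = D/Vd = 1000/200 ≈ 5.000 μg/mL.
Before the 5th dose, 4 doses have been given. Superposition: Cmin = C₀·(f + f² + … + f^4).
≈ 5.000 × (0.1250 + 0.0156 + 0.0020 + 0.0002) ≈ 5.000 × 0.1428 ≈ 0.714 μg/mL.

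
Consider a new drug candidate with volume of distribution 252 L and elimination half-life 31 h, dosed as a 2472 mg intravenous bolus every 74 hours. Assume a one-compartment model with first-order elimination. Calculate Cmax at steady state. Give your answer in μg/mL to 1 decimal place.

12.1 μg/mL

k = ln2/t½ = ln2/31 ≈ 0.022360 h⁻¹; fraction remaining f = e^(−kτ) = e^(−0.022360×74) ≈ 0.1912.
At steady state, accumulation factor R = 1/(1 − e^(−kτ)) ≈ 1.2364.
Single-dose peak C₀ = D/Vd = 2472/252 ≈ 9.810 μg/mL.
Cmax,ss = C₀/(1 − f) ≈ 9.810/0.8088 ≈ 12.129 μg/mL.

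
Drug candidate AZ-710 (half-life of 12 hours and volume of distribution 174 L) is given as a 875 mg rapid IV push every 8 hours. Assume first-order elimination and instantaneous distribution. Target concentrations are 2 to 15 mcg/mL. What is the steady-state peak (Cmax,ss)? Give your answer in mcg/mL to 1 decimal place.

k = ln2/t½ = ln2/12 ≈ 0.057762 h⁻¹; fraction remaining f = e^(−kτ) = e^(−0.057762×8) ≈ 0.6300.
Accumulation ratio R = 1/(1 − f) ≈ 1/0.3700 ≈ 2.7027.
Single-dose peak C₀ = D/Vd = 875/174 ≈ 5.029 mcg/mL.
Steady-state peak Cmax,ss = C₀·R ≈ 5.029 × 2.7027 ≈ 13.592 mcg/mL.
Peak 13.6 mcg/mL vs MTC 15 mcg/mL: below toxic threshold.

13.6 mcg/mL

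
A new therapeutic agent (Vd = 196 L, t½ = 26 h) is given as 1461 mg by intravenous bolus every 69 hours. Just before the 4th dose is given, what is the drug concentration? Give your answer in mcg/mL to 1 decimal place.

1.4 mcg/mL

f = (1/2)^(τ/t½) = (1/2)^(69/26) ≈ 0.1589.
C₀ = D/Vd = 1461/196 ≈ 7.454 mcg/mL.
Before the 4th dose, 3 doses have been given. Superposition: Cmin = C₀·(f + f² + … + f^3).
≈ 7.454 × (0.1589 + 0.0252 + 0.0040) ≈ 7.454 × 0.1881 ≈ 1.402 mcg/mL.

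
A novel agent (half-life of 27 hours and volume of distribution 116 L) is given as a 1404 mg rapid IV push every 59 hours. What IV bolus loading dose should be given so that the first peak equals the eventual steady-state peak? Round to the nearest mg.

1800 mg

f = (1/2)^(59/27) ≈ 0.219884; accumulation ratio R = 1/(1−f) ≈ 1.28186.
Loading dose to hit Cmax,ss on first dose: D_load = D_maint·R ≈ 1404 × 1.28186 ≈ 1799.73 mg.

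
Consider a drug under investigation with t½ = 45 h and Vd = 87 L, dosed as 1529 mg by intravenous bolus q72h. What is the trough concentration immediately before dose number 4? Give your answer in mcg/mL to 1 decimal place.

8.3 mcg/mL

f = (1/2)^(τ/t½) = (1/2)^(72/45) ≈ 0.3299.
C₀ = D/Vd = 1529/87 ≈ 17.575 mcg/mL.
Before the 4th dose, 3 doses have been given. Superposition: Cmin = C₀·(f + f² + … + f^3).
≈ 17.575 × (0.3299 + 0.1088 + 0.0359) ≈ 17.575 × 0.4746 ≈ 8.341 mcg/mL.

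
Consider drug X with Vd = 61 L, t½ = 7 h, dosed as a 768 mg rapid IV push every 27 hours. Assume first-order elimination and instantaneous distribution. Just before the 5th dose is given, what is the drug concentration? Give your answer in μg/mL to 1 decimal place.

f = (1/2)^(τ/t½) = (1/2)^(27/7) ≈ 0.0690.
C₀ = D/Vd = 768/61 ≈ 12.590 μg/mL.
Before the 5th dose, 4 doses have been given. Superposition: Cmin = C₀·(f + f² + … + f^4).
≈ 12.590 × (0.0690 + 0.0048 + 0.0003 + 0.0000) ≈ 12.590 × 0.0741 ≈ 0.933 μg/mL.

0.9 μg/mL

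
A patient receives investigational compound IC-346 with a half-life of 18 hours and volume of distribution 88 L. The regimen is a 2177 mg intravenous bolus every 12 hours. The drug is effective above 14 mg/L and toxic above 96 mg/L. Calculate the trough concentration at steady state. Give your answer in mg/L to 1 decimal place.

42.1 mg/L

τ/t½ = 12/18 ≈ 0.66667, so fraction remaining f = (1/2)^(12/18) ≈ 0.6300.
Accumulation ratio R = 1/(1 − f) ≈ 1/0.3700 ≈ 2.7027.
Each bolus raises the concentration by D/Vd = 2177/88 ≈ 24.739 mg/L.
Steady-state peak Cmax,ss = C₀·R ≈ 24.739 × 2.7027 ≈ 66.862 mg/L.
One interval later, Cmin,ss = Cmax,ss·e^(−kτ) ≈ 66.862 × 0.6300 ≈ 42.123 mg/L.
Trough 42.1 mg/L vs MEC 14 mg/L: adequate.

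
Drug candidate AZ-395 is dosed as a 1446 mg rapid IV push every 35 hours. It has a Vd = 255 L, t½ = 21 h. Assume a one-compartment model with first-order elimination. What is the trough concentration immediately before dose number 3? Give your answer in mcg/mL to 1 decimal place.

2.3 mcg/mL

f = (1/2)^(τ/t½) = (1/2)^(35/21) ≈ 0.3150.
C₀ = D/Vd = 1446/255 ≈ 5.671 mcg/mL.
Before the 3rd dose, 2 doses have been given. Superposition: Cmin = C₀·(f + f²).
≈ 5.671 × (0.3150 + 0.0992) ≈ 5.671 × 0.4142 ≈ 2.349 mcg/mL.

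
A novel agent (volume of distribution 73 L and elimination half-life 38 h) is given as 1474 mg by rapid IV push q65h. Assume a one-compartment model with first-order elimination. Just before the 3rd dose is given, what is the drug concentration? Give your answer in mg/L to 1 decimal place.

8.1 mg/L

f = (1/2)^(τ/t½) = (1/2)^(65/38) ≈ 0.3055.
C₀ = D/Vd = 1474/73 ≈ 20.192 mg/L.
Before the 3rd dose, 2 doses have been given. Superposition: Cmin = C₀·(f + f²).
≈ 20.192 × (0.3055 + 0.0933) ≈ 20.192 × 0.3988 ≈ 8.053 mg/L.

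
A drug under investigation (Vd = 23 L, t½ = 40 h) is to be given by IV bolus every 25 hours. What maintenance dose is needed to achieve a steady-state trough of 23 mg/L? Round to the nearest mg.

287 mg

τ/t½ = 25/40 ≈ 0.625, so f = (1/2)^(25/40) ≈ 0.648420.
Cmin,ss = (D/Vd)·f/(1−f), so D = Cmin,ss·Vd·(1−f)/f.
D = 23 × 23 × (1−f)/f ≈ 23 × 23 × 0.54221 ≈ 286.83 mg.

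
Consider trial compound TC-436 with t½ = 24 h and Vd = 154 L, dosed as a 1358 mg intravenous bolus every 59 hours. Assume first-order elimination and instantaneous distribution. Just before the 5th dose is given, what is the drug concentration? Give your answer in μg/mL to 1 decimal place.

2.0 μg/mL

f = (1/2)^(τ/t½) = (1/2)^(59/24) ≈ 0.1820.
C₀ = D/Vd = 1358/154 ≈ 8.818 μg/mL.
Before the 5th dose, 4 doses have been given. Superposition: Cmin = C₀·(f + f² + … + f^4).
≈ 8.818 × (0.1820 + 0.0331 + 0.0060 + 0.0011) ≈ 8.818 × 0.2222 ≈ 1.959 μg/mL.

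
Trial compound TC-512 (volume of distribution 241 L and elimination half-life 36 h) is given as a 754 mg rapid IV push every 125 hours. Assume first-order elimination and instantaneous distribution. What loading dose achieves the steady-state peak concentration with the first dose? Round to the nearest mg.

829 mg

f = (1/2)^(125/36) ≈ 0.090107; accumulation ratio R = 1/(1−f) ≈ 1.09903.
Loading dose to hit Cmax,ss on first dose: D_load = D_maint·R ≈ 754 × 1.09903 ≈ 828.67 mg.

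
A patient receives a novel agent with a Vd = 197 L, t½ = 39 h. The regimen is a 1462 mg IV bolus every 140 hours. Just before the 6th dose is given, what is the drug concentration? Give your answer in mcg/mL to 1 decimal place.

0.7 mcg/mL

f = (1/2)^(τ/t½) = (1/2)^(140/39) ≈ 0.0831.
C₀ = D/Vd = 1462/197 ≈ 7.421 mcg/mL.
Before the 6th dose, 5 doses have been given. Superposition: Cmin = C₀·(f + f² + … + f^5).
≈ 7.421 × (0.0831 + 0.0069 + 0.0006 + 0.0000 + 0.0000) ≈ 7.421 × 0.0906 ≈ 0.672 mcg/mL.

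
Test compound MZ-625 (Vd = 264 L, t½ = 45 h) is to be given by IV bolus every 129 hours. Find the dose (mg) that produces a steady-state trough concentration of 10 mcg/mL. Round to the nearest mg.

τ/t½ = 129/45 ≈ 2.8667, so f = (1/2)^(129/45) ≈ 0.137103.
Cmin,ss = (D/Vd)·f/(1−f), so D = Cmin,ss·Vd·(1−f)/f.
D = 10 × 264 × (1−f)/f ≈ 10 × 264 × 6.29379 ≈ 16615.61 mg.

16616 mg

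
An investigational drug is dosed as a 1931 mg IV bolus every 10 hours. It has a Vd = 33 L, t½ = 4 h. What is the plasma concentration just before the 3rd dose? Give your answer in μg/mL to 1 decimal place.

12.2 μg/mL

f = (1/2)^(τ/t½) = (1/2)^(10/4) ≈ 0.1768.
C₀ = D/Vd = 1931/33 ≈ 58.515 μg/mL.
Before the 3rd dose, 2 doses have been given. Superposition: Cmin = C₀·(f + f²).
≈ 58.515 × (0.1768 + 0.0313) ≈ 58.515 × 0.2081 ≈ 12.177 μg/mL.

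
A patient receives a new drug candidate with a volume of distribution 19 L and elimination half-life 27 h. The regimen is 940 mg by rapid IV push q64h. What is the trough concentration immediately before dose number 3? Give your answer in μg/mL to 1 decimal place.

11.4 μg/mL

f = (1/2)^(τ/t½) = (1/2)^(64/27) ≈ 0.1934.
C₀ = D/Vd = 940/19 ≈ 49.474 μg/mL.
Before the 3rd dose, 2 doses have been given. Superposition: Cmin = C₀·(f + f²).
≈ 49.474 × (0.1934 + 0.0374) ≈ 49.474 × 0.2308 ≈ 11.419 μg/mL.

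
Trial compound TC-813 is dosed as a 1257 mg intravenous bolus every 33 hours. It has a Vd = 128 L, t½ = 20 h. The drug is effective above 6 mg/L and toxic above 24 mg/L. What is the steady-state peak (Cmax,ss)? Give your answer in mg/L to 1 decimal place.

τ/t½ = 33/20 ≈ 1.65, so fraction remaining f = (1/2)^(33/20) ≈ 0.3186.
Accumulation ratio R = 1/(1 − f) ≈ 1/0.6814 ≈ 1.4676.
Each bolus raises the concentration by D/Vd = 1257/128 ≈ 9.820 mg/L.
Cmax,ss = C₀/(1 − f) ≈ 9.820/0.6814 ≈ 14.412 mg/L.
Peak 14.4 mg/L vs MTC 24 mg/L: below toxic threshold.

14.4 mg/L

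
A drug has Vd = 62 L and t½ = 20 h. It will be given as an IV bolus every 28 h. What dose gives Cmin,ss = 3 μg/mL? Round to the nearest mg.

τ/t½ = 28/20 ≈ 1.4, so f = (1/2)^(28/20) ≈ 0.378929.
Cmin,ss = (D/Vd)·f/(1−f), so D = Cmin,ss·Vd·(1−f)/f.
D = 3 × 62 × (1−f)/f ≈ 3 × 62 × 1.63902 ≈ 304.86 mg.

305 mg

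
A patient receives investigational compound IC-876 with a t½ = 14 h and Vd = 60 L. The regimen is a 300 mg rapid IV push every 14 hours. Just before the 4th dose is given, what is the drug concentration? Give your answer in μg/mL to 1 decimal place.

4.4 μg/mL

f = (1/2)^(τ/t½) = (1/2)^(14/14) ≈ 0.5000.
C₀ = D/Vd = 300/60 ≈ 5.000 μg/mL.
Before the 4th dose, 3 doses have been given. Superposition: Cmin = C₀·(f + f² + … + f^3).
≈ 5.000 × (0.5000 + 0.2500 + 0.1250) ≈ 5.000 × 0.8750 ≈ 4.375 μg/mL.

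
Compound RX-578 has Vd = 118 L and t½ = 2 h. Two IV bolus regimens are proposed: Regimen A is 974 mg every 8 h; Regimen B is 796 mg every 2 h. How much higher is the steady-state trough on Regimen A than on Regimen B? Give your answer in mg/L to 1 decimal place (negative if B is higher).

-6.2 mg/L

Regimen A: f = (1/2)^(8/2) ≈ 0.0625; Cmin,ss = (974/118)·f/(1−f) ≈ 0.550 mg/L.
Regimen B: f = (1/2)^(2/2) ≈ 0.5000; Cmin,ss = (796/118)·f/(1−f) ≈ 6.746 mg/L.
Difference ≈ 0.550 − 6.746 ≈ -6.196 mg/L.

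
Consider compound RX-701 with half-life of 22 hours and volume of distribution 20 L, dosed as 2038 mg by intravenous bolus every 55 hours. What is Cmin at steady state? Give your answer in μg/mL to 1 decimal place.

Over one 55-h interval, 55/22 ≈ 2.5 half-lives elapse, leaving f ≈ 0.1768 of each dose.
Single-dose peak C₀ = D/Vd = 2038/20 ≈ 101.900 μg/mL.
Steady-state trough Cmin,ss = C₀·f/(1−f) ≈ 101.900 × 0.1768/0.8232 ≈ 21.885 μg/mL.

21.9 μg/mL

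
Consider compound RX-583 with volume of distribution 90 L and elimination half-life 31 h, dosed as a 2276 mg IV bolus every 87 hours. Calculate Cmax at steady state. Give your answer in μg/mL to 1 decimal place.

τ/t½ = 87/31 ≈ 2.8065, so fraction remaining f = (1/2)^(87/31) ≈ 0.1429.
At steady state, accumulation factor R = 1/(1 − e^(−kτ)) ≈ 1.1667.
Single-dose peak C₀ = D/Vd = 2276/90 ≈ 25.289 μg/mL.
Cmax,ss = C₀/(1 − f) ≈ 25.289/0.8571 ≈ 29.505 μg/mL.

29.5 μg/mL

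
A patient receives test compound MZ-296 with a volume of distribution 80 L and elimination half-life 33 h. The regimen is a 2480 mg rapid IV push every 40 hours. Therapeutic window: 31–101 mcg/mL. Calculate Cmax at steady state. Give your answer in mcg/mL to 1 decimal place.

54.5 mcg/mL

τ/t½ = 40/33 ≈ 1.2121, so fraction remaining f = (1/2)^(40/33) ≈ 0.4316.
At steady state, accumulation factor R = 1/(1 − e^(−kτ)) ≈ 1.7593.
Each bolus raises the concentration by D/Vd = 2480/80 ≈ 31.000 mcg/mL.
Steady-state peak Cmax,ss = C₀·R ≈ 31.000 × 1.7593 ≈ 54.538 mcg/mL.
Peak 54.5 mcg/mL vs MTC 101 mcg/mL: below toxic threshold.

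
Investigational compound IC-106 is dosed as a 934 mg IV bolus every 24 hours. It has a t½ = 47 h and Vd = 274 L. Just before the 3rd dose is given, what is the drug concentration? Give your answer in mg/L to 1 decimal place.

f = (1/2)^(τ/t½) = (1/2)^(24/47) ≈ 0.7019.
C₀ = D/Vd = 934/274 ≈ 3.409 mg/L.
Before the 3rd dose, 2 doses have been given. Superposition: Cmin = C₀·(f + f²).
≈ 3.409 × (0.7019 + 0.4927) ≈ 3.409 × 1.1946 ≈ 4.072 mg/L.

4.1 mg/L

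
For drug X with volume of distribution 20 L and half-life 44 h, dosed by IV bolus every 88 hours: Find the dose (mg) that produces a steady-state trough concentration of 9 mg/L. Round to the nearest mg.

540 mg

τ/t½ = 88/44 ≈ 2, so f = (1/2)^(88/44) ≈ 0.250000.
Cmin,ss = (D/Vd)·f/(1−f), so D = Cmin,ss·Vd·(1−f)/f.
D = 9 × 20 × (1−f)/f ≈ 9 × 20 × 3.00000 ≈ 540.00 mg.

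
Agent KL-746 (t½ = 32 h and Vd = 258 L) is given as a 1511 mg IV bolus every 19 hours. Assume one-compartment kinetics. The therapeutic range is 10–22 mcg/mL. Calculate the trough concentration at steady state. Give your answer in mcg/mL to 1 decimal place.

11.5 mcg/mL

Over one 19-h interval, 19/32 ≈ 0.59375 half-lives elapse, leaving f ≈ 0.6626 of each dose.
Accumulation ratio R = 1/(1 − f) ≈ 1/0.3374 ≈ 2.9638.
Each bolus raises the concentration by D/Vd = 1511/258 ≈ 5.857 mcg/mL.
Cmax,ss = C₀/(1 − f) ≈ 5.857/0.3374 ≈ 17.359 mcg/mL.
Steady-state trough Cmin,ss = Cmax,ss·f ≈ 17.359 × 0.6626 ≈ 11.502 mcg/mL.
Trough 11.5 mcg/mL vs MEC 10 mcg/mL: adequate.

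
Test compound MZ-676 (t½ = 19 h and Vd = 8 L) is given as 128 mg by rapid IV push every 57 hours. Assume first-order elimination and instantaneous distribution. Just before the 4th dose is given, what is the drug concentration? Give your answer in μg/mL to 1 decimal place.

2.3 μg/mL

f = (1/2)^(τ/t½) = (1/2)^(57/19) ≈ 0.1250.
C₀ = D/Vd = 128/8 ≈ 16.000 μg/mL.
Before the 4th dose, 3 doses have been given. Superposition: Cmin = C₀·(f + f² + … + f^3).
≈ 16.000 × (0.1250 + 0.0156 + 0.0020) ≈ 16.000 × 0.1426 ≈ 2.282 μg/mL.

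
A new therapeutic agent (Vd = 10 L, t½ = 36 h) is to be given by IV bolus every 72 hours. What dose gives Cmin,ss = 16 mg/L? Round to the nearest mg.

τ/t½ = 72/36 ≈ 2, so f = (1/2)^(72/36) ≈ 0.250000.
Cmin,ss = (D/Vd)·f/(1−f), so D = Cmin,ss·Vd·(1−f)/f.
D = 16 × 10 × (1−f)/f ≈ 16 × 10 × 3.00000 ≈ 480.00 mg.

480 mg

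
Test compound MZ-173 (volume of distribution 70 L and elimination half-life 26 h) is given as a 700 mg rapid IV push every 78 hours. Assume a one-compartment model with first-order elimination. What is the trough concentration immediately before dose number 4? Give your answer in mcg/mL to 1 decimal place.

f = (1/2)^(τ/t½) = (1/2)^(78/26) ≈ 0.1250.
C₀ = D/Vd = 700/70 ≈ 10.000 mcg/mL.
Before the 4th dose, 3 doses have been given. Superposition: Cmin = C₀·(f + f² + … + f^3).
≈ 10.000 × (0.1250 + 0.0156 + 0.0020) ≈ 10.000 × 0.1426 ≈ 1.426 mcg/mL.

1.4 mcg/mL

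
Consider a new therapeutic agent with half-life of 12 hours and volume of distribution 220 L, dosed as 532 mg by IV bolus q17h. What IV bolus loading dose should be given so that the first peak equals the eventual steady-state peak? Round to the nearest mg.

f = (1/2)^(17/12) ≈ 0.374577; accumulation ratio R = 1/(1−f) ≈ 1.59892.
Loading dose to hit Cmax,ss on first dose: D_load = D_maint·R ≈ 532 × 1.59892 ≈ 850.63 mg.

851 mg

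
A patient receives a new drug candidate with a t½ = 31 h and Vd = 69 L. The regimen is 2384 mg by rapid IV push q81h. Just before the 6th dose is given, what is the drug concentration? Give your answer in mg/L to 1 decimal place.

f = (1/2)^(τ/t½) = (1/2)^(81/31) ≈ 0.1635.
C₀ = D/Vd = 2384/69 ≈ 34.551 mg/L.
Before the 6th dose, 5 doses have been given. Superposition: Cmin = C₀·(f + f² + … + f^5).
≈ 34.551 × (0.1635 + 0.0267 + 0.0044 + 0.0007 + 0.0001) ≈ 34.551 × 0.1954 ≈ 6.751 mg/L.

6.8 mg/L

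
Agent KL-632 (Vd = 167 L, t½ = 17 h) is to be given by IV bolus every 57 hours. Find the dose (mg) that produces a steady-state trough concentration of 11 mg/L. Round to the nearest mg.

τ/t½ = 57/17 ≈ 3.3529, so f = (1/2)^(57/17) ≈ 0.097873.
Cmin,ss = (D/Vd)·f/(1−f), so D = Cmin,ss·Vd·(1−f)/f.
D = 11 × 167 × (1−f)/f ≈ 11 × 167 × 9.21732 ≈ 16932.22 mg.

16932 mg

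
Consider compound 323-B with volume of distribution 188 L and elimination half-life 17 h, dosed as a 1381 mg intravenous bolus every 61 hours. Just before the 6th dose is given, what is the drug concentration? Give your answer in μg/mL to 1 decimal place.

f = (1/2)^(τ/t½) = (1/2)^(61/17) ≈ 0.0831.
C₀ = D/Vd = 1381/188 ≈ 7.346 μg/mL.
Before the 6th dose, 5 doses have been given. Superposition: Cmin = C₀·(f + f² + … + f^5).
≈ 7.346 × (0.0831 + 0.0069 + 0.0006 + 0.0000 + 0.0000) ≈ 7.346 × 0.0906 ≈ 0.666 μg/mL.

0.7 μg/mL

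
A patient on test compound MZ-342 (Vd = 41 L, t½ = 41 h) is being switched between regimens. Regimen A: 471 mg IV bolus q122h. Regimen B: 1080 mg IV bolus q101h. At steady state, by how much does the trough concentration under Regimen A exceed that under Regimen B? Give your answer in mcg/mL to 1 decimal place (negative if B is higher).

-4.2 mcg/mL

Regimen A: f = (1/2)^(122/41) ≈ 0.1271; Cmin,ss = (471/41)·f/(1−f) ≈ 1.673 mcg/mL.
Regimen B: f = (1/2)^(101/41) ≈ 0.1813; Cmin,ss = (1080/41)·f/(1−f) ≈ 5.833 mcg/mL.
Difference ≈ 1.673 − 5.833 ≈ -4.160 mcg/mL.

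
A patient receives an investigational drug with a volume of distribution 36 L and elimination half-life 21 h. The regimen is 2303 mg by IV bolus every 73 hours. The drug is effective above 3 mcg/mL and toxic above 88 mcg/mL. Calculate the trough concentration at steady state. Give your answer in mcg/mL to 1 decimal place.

6.3 mcg/mL

Over one 73-h interval, 73/21 ≈ 3.4762 half-lives elapse, leaving f ≈ 0.0899 of each dose.
Single-dose peak C₀ = D/Vd = 2303/36 ≈ 63.972 mcg/mL.
Steady-state trough Cmin,ss = C₀·f/(1−f) ≈ 63.972 × 0.0899/0.9101 ≈ 6.319 mcg/mL.
Trough 6.3 mcg/mL vs MEC 3 mcg/mL: adequate.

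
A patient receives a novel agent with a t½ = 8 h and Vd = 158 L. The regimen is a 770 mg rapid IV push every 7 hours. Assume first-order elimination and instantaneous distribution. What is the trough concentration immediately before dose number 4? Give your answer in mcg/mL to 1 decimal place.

f = (1/2)^(τ/t½) = (1/2)^(7/8) ≈ 0.5453.
C₀ = D/Vd = 770/158 ≈ 4.873 mcg/mL.
Before the 4th dose, 3 doses have been given. Superposition: Cmin = C₀·(f + f² + … + f^3).
≈ 4.873 × (0.5453 + 0.2974 + 0.1621) ≈ 4.873 × 1.0048 ≈ 4.896 mcg/mL.

4.9 mcg/mL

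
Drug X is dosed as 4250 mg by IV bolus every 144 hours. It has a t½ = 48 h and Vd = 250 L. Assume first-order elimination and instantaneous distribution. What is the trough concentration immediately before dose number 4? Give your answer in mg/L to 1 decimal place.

2.4 mg/L

f = (1/2)^(τ/t½) = (1/2)^(144/48) ≈ 0.1250.
C₀ = D/Vd = 4250/250 ≈ 17.000 mg/L.
Before the 4th dose, 3 doses have been given. Superposition: Cmin = C₀·(f + f² + … + f^3).
≈ 17.000 × (0.1250 + 0.0156 + 0.0020) ≈ 17.000 × 0.1426 ≈ 2.424 mg/L.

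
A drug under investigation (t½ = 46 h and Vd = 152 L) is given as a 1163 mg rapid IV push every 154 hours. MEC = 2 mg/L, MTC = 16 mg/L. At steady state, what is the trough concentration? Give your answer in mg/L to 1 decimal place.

τ/t½ = 154/46 ≈ 3.3478, so fraction remaining f = (1/2)^(154/46) ≈ 0.0982.
At steady state, accumulation factor R = 1/(1 − e^(−kτ)) ≈ 1.1089.
Single-dose peak C₀ = D/Vd = 1163/152 ≈ 7.651 mg/L.
Cmax,ss = C₀/(1 − f) ≈ 7.651/0.9018 ≈ 8.484 mg/L.
Steady-state trough Cmin,ss = Cmax,ss·f ≈ 8.484 × 0.0982 ≈ 0.833 mg/L.
Trough 0.8 mg/L vs MEC 2 mg/L: subtherapeutic.

0.8 mg/L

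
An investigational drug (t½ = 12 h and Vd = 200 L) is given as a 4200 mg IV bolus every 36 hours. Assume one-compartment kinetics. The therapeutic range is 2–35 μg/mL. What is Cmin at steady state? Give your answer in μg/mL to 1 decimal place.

3.0 μg/mL

τ = 36 h = 3 half-lives, so f = (1/2)^3 = 0.125.
Accumulation ratio R = 1/(1 − f) = 1/0.875 = 8/7.
Single-dose peak C₀ = D/Vd = 4200/200 = 21 μg/mL.
Steady-state peak Cmax,ss = C₀·R = 21 × 8/7 ≈ 24.000 μg/mL.
Steady-state trough Cmin,ss = Cmax,ss·f ≈ 24.000 × 0.125 ≈ 3.000 μg/mL.
Trough 3.0 μg/mL vs MEC 2 μg/mL: adequate.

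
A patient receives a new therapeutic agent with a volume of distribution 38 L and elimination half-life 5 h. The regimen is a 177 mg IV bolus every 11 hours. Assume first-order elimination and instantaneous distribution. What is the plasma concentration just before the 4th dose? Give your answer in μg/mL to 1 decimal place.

f = (1/2)^(τ/t½) = (1/2)^(11/5) ≈ 0.2176.
C₀ = D/Vd = 177/38 ≈ 4.658 μg/mL.
Before the 4th dose, 3 doses have been given. Superposition: Cmin = C₀·(f + f² + … + f^3).
≈ 4.658 × (0.2176 + 0.0473 + 0.0103) ≈ 4.658 × 0.2752 ≈ 1.282 μg/mL.

1.3 μg/mL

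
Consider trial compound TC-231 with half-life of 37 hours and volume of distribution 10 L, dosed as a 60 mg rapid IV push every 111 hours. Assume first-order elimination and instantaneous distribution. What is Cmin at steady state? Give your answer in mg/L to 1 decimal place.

The dosing interval is 3 half-lives, so f = 2^(−3) = 0.125.
Accumulation ratio R = 1/(1 − f) = 1/0.875 = 8/7.
Single-dose peak C₀ = D/Vd = 60/10 = 6 mg/L.
Steady-state peak Cmax,ss = C₀·R = 6 × 8/7 ≈ 6.857 mg/L.
Steady-state trough Cmin,ss = Cmax,ss·f ≈ 6.857 × 0.125 ≈ 0.857 mg/L.

0.9 mg/L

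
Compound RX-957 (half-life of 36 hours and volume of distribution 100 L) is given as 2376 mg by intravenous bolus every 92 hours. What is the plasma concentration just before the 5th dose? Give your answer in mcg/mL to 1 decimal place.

4.9 mcg/mL

f = (1/2)^(τ/t½) = (1/2)^(92/36) ≈ 0.1701.
C₀ = D/Vd = 2376/100 ≈ 23.760 mcg/mL.
Before the 5th dose, 4 doses have been given. Superposition: Cmin = C₀·(f + f² + … + f^4).
≈ 23.760 × (0.1701 + 0.0289 + 0.0049 + 0.0008) ≈ 23.760 × 0.2047 ≈ 4.864 mcg/mL.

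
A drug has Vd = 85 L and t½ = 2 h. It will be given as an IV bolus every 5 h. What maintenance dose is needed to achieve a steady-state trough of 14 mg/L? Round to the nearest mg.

τ/t½ = 5/2 ≈ 2.5, so f = (1/2)^(5/2) ≈ 0.176777.
Cmin,ss = (D/Vd)·f/(1−f), so D = Cmin,ss·Vd·(1−f)/f.
D = 14 × 85 × (1−f)/f ≈ 14 × 85 × 4.65684 ≈ 5541.64 mg.

5542 mg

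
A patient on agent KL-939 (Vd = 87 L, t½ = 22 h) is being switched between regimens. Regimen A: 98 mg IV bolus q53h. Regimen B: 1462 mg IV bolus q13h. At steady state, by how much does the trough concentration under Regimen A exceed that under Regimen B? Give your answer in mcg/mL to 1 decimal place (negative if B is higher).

Regimen A: f = (1/2)^(53/22) ≈ 0.1883; Cmin,ss = (98/87)·f/(1−f) ≈ 0.261 mcg/mL.
Regimen B: f = (1/2)^(13/22) ≈ 0.6639; Cmin,ss = (1462/87)·f/(1−f) ≈ 33.194 mcg/mL.
Difference ≈ 0.261 − 33.194 ≈ -32.933 mcg/mL.

-32.9 mcg/mL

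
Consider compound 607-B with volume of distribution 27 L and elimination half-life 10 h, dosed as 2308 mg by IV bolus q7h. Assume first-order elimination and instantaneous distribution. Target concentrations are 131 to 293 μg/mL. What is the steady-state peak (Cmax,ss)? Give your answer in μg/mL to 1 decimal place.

k = ln2/t½ = ln2/10 ≈ 0.069315 h⁻¹; fraction remaining f = e^(−kτ) = e^(−0.069315×7) ≈ 0.6156.
Accumulation ratio R = 1/(1 − f) ≈ 1/0.3844 ≈ 2.6015.
Each bolus raises the concentration by D/Vd = 2308/27 ≈ 85.481 μg/mL.
Steady-state peak Cmax,ss = C₀·R ≈ 85.481 × 2.6015 ≈ 222.379 μg/mL.
Peak 222.4 μg/mL vs MTC 293 μg/mL: below toxic threshold.

222.4 μg/mL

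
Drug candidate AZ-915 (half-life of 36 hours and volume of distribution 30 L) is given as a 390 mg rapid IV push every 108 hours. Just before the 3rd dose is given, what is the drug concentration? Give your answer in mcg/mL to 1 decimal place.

f = (1/2)^(τ/t½) = (1/2)^(108/36) ≈ 0.1250.
C₀ = D/Vd = 390/30 ≈ 13.000 mcg/mL.
Before the 3rd dose, 2 doses have been given. Superposition: Cmin = C₀·(f + f²).
≈ 13.000 × (0.1250 + 0.0156) ≈ 13.000 × 0.1406 ≈ 1.828 mcg/mL.

1.8 mcg/mL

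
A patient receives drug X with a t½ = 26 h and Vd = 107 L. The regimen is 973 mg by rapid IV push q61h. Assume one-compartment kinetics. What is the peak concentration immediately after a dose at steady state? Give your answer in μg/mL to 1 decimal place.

k = ln2/t½ = ln2/26 ≈ 0.026660 h⁻¹; fraction remaining f = e^(−kτ) = e^(−0.026660×61) ≈ 0.1967.
At steady state, accumulation factor R = 1/(1 − e^(−kτ)) ≈ 1.2449.
Each bolus raises the concentration by D/Vd = 973/107 ≈ 9.093 μg/mL.
Steady-state peak Cmax,ss = C₀·R ≈ 9.093 × 1.2449 ≈ 11.320 μg/mL.

11.3 μg/mL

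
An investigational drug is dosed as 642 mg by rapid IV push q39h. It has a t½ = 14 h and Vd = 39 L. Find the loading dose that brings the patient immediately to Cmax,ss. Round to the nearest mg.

751 mg

f = (1/2)^(39/14) ≈ 0.145016; accumulation ratio R = 1/(1−f) ≈ 1.16961.
Loading dose to hit Cmax,ss on first dose: D_load = D_maint·R ≈ 642 × 1.16961 ≈ 750.89 mg.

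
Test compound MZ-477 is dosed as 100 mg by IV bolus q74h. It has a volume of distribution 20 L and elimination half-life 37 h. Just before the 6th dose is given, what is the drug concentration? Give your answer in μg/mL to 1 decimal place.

f = (1/2)^(τ/t½) = (1/2)^(74/37) ≈ 0.2500.
C₀ = D/Vd = 100/20 ≈ 5.000 μg/mL.
Before the 6th dose, 5 doses have been given. Superposition: Cmin = C₀·(f + f² + … + f^5).
≈ 5.000 × (0.2500 + 0.0625 + 0.0156 + 0.0039 + 0.0010) ≈ 5.000 × 0.3330 ≈ 1.665 μg/mL.

1.7 μg/mL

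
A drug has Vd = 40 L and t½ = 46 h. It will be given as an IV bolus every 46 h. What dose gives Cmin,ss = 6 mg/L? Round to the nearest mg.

240 mg

τ/t½ = 46/46 ≈ 1, so f = (1/2)^(46/46) ≈ 0.500000.
Cmin,ss = (D/Vd)·f/(1−f), so D = Cmin,ss·Vd·(1−f)/f.
D = 6 × 40 × (1−f)/f ≈ 6 × 40 × 1.00000 ≈ 240.00 mg.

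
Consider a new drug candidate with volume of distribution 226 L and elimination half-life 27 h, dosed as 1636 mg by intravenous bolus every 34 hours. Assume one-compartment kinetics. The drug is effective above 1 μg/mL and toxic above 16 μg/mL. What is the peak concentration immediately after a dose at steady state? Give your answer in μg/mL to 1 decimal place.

12.4 μg/mL

τ/t½ = 34/27 ≈ 1.2593, so fraction remaining f = (1/2)^(34/27) ≈ 0.4178.
At steady state, accumulation factor R = 1/(1 − e^(−kτ)) ≈ 1.7176.
Single-dose peak C₀ = D/Vd = 1636/226 ≈ 7.239 μg/mL.
Steady-state peak Cmax,ss = C₀·R ≈ 7.239 × 1.7176 ≈ 12.434 μg/mL.
Peak 12.4 μg/mL vs MTC 16 μg/mL: below toxic threshold.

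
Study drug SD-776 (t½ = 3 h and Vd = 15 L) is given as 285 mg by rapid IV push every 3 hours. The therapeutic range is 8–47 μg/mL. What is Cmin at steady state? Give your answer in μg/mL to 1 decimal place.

19.0 μg/mL

τ = 3 h = 1 half-life, so f = (1/2)^1 = 0.5.
At steady state, R = 1/(1 − 0.5) = 2/1.
Single-dose peak C₀ = D/Vd = 285/15 = 19 μg/mL.
Steady-state peak Cmax,ss = C₀·R = 19 × 2/1 ≈ 38.000 μg/mL.
Steady-state trough Cmin,ss = Cmax,ss·f ≈ 38.000 × 0.5 ≈ 19.000 μg/mL.
Trough 19.0 μg/mL vs MEC 8 μg/mL: adequate.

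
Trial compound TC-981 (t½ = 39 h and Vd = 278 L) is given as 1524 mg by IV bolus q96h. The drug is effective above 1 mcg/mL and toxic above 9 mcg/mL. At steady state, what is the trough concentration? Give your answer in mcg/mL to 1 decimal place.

k = ln2/t½ = ln2/39 ≈ 0.017773 h⁻¹; fraction remaining f = e^(−kτ) = e^(−0.017773×96) ≈ 0.1816.
At steady state, accumulation factor R = 1/(1 − e^(−kτ)) ≈ 1.2219.
Each bolus raises the concentration by D/Vd = 1524/278 ≈ 5.482 mcg/mL.
Steady-state peak Cmax,ss = C₀·R ≈ 5.482 × 1.2219 ≈ 6.698 mcg/mL.
One interval later, Cmin,ss = Cmax,ss·e^(−kτ) ≈ 6.698 × 0.1816 ≈ 1.216 mcg/mL.
Trough 1.2 mcg/mL vs MEC 1 mcg/mL: adequate.

1.2 mcg/mL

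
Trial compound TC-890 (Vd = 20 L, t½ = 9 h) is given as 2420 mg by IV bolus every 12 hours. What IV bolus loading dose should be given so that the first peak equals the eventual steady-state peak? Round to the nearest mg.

4012 mg

f = (1/2)^(12/9) ≈ 0.396850; accumulation ratio R = 1/(1−f) ≈ 1.65796.
Loading dose to hit Cmax,ss on first dose: D_load = D_maint·R ≈ 2420 × 1.65796 ≈ 4012.26 mg.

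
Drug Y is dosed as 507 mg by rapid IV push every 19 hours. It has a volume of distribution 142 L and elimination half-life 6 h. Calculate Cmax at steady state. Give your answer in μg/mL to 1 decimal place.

k = ln2/t½ = ln2/6 ≈ 0.115525 h⁻¹; fraction remaining f = e^(−kτ) = e^(−0.115525×19) ≈ 0.1114.
At steady state, accumulation factor R = 1/(1 − e^(−kτ)) ≈ 1.1254.
Single-dose peak C₀ = D/Vd = 507/142 ≈ 3.570 μg/mL.
Steady-state peak Cmax,ss = C₀·R ≈ 3.570 × 1.1254 ≈ 4.018 μg/mL.

4.0 μg/mL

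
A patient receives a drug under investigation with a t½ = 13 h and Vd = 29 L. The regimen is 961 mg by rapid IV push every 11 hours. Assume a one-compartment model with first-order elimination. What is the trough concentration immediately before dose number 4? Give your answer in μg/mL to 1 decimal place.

f = (1/2)^(τ/t½) = (1/2)^(11/13) ≈ 0.5563.
C₀ = D/Vd = 961/29 ≈ 33.138 μg/mL.
Before the 4th dose, 3 doses have been given. Superposition: Cmin = C₀·(f + f² + … + f^3).
≈ 33.138 × (0.5563 + 0.3095 + 0.1722) ≈ 33.138 × 1.0380 ≈ 34.397 μg/mL.

34.4 μg/mL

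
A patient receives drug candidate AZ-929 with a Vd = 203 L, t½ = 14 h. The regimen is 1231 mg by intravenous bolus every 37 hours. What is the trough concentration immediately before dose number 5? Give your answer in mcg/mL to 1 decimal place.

1.2 mcg/mL

f = (1/2)^(τ/t½) = (1/2)^(37/14) ≈ 0.1601.
C₀ = D/Vd = 1231/203 ≈ 6.064 mcg/mL.
Before the 5th dose, 4 doses have been given. Superposition: Cmin = C₀·(f + f² + … + f^4).
≈ 6.064 × (0.1601 + 0.0256 + 0.0041 + 0.0007) ≈ 6.064 × 0.1905 ≈ 1.155 mcg/mL.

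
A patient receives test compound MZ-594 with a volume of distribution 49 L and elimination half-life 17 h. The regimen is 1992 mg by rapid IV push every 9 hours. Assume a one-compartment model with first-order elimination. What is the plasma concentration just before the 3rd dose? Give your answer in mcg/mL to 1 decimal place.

47.7 mcg/mL

f = (1/2)^(τ/t½) = (1/2)^(9/17) ≈ 0.6928.
C₀ = D/Vd = 1992/49 ≈ 40.653 mcg/mL.
Before the 3rd dose, 2 doses have been given. Superposition: Cmin = C₀·(f + f²).
≈ 40.653 × (0.6928 + 0.4800) ≈ 40.653 × 1.1728 ≈ 47.678 mcg/mL.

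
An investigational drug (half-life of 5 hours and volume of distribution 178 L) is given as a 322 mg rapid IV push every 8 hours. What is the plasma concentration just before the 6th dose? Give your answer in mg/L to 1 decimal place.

f = (1/2)^(τ/t½) = (1/2)^(8/5) ≈ 0.3299.
C₀ = D/Vd = 322/178 ≈ 1.809 mg/L.
Before the 6th dose, 5 doses have been given. Superposition: Cmin = C₀·(f + f² + … + f^5).
≈ 1.809 × (0.3299 + 0.1088 + 0.0359 + 0.0118 + 0.0039) ≈ 1.809 × 0.4903 ≈ 0.887 mg/L.

0.9 mg/L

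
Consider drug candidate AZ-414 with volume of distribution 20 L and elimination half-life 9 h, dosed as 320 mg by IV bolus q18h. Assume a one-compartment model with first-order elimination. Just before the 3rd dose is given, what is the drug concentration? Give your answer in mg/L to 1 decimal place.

5.0 mg/L

f = (1/2)^(τ/t½) = (1/2)^(18/9) ≈ 0.2500.
C₀ = D/Vd = 320/20 ≈ 16.000 mg/L.
Before the 3rd dose, 2 doses have been given. Superposition: Cmin = C₀·(f + f²).
≈ 16.000 × (0.2500 + 0.0625) ≈ 16.000 × 0.3125 ≈ 5.000 mg/L.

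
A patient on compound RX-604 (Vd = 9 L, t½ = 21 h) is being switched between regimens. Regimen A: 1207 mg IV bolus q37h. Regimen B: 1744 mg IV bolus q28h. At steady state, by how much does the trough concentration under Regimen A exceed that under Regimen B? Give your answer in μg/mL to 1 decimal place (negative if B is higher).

-71.4 μg/mL

Regimen A: f = (1/2)^(37/21) ≈ 0.2949; Cmin,ss = (1207/9)·f/(1−f) ≈ 56.090 μg/mL.
Regimen B: f = (1/2)^(28/21) ≈ 0.3969; Cmin,ss = (1744/9)·f/(1−f) ≈ 127.525 μg/mL.
Difference ≈ 56.090 − 127.525 ≈ -71.435 μg/mL.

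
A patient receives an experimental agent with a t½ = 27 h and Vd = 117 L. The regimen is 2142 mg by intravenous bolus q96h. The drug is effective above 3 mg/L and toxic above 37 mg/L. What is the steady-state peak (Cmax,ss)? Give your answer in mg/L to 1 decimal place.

Over one 96-h interval, 96/27 ≈ 3.5556 half-lives elapse, leaving f ≈ 0.0850 of each dose.
At steady state, accumulation factor R = 1/(1 − e^(−kτ)) ≈ 1.0929.
Each bolus raises the concentration by D/Vd = 2142/117 ≈ 18.308 mg/L.
Steady-state peak Cmax,ss = C₀·R ≈ 18.308 × 1.0929 ≈ 20.009 mg/L.
Peak 20.0 mg/L vs MTC 37 mg/L: below toxic threshold.

20.0 mg/L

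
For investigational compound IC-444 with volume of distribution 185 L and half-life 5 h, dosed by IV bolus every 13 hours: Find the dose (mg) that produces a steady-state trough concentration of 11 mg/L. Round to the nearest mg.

10303 mg

τ/t½ = 13/5 ≈ 2.6, so f = (1/2)^(13/5) ≈ 0.164938.
Cmin,ss = (D/Vd)·f/(1−f), so D = Cmin,ss·Vd·(1−f)/f.
D = 11 × 185 × (1−f)/f ≈ 11 × 185 × 5.06288 ≈ 10302.96 mg.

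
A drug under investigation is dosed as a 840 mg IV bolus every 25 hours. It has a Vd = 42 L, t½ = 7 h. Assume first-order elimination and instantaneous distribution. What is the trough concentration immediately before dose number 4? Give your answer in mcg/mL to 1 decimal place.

f = (1/2)^(τ/t½) = (1/2)^(25/7) ≈ 0.0841.
C₀ = D/Vd = 840/42 ≈ 20.000 mcg/mL.
Before the 4th dose, 3 doses have been given. Superposition: Cmin = C₀·(f + f² + … + f^3).
≈ 20.000 × (0.0841 + 0.0071 + 0.0006) ≈ 20.000 × 0.0918 ≈ 1.836 mcg/mL.

1.8 mcg/mL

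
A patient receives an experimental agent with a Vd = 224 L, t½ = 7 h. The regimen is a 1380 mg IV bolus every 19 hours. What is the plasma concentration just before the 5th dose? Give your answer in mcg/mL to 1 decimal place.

f = (1/2)^(τ/t½) = (1/2)^(19/7) ≈ 0.1524.
C₀ = D/Vd = 1380/224 ≈ 6.161 mcg/mL.
Before the 5th dose, 4 doses have been given. Superposition: Cmin = C₀·(f + f² + … + f^4).
≈ 6.161 × (0.1524 + 0.0232 + 0.0035 + 0.0005) ≈ 6.161 × 0.1796 ≈ 1.107 mcg/mL.

1.1 mcg/mL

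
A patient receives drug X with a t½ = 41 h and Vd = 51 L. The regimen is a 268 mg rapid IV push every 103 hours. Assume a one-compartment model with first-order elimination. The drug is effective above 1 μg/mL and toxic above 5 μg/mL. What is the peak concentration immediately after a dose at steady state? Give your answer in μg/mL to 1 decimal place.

Over one 103-h interval, 103/41 ≈ 2.5122 half-lives elapse, leaving f ≈ 0.1753 of each dose.
Accumulation ratio R = 1/(1 − f) ≈ 1/0.8247 ≈ 1.2126.
Single-dose peak C₀ = D/Vd = 268/51 ≈ 5.255 μg/mL.
Steady-state peak Cmax,ss = C₀·R ≈ 5.255 × 1.2126 ≈ 6.372 μg/mL.
Peak 6.4 μg/mL vs MTC 5 μg/mL: exceeds toxic threshold.

6.4 μg/mL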